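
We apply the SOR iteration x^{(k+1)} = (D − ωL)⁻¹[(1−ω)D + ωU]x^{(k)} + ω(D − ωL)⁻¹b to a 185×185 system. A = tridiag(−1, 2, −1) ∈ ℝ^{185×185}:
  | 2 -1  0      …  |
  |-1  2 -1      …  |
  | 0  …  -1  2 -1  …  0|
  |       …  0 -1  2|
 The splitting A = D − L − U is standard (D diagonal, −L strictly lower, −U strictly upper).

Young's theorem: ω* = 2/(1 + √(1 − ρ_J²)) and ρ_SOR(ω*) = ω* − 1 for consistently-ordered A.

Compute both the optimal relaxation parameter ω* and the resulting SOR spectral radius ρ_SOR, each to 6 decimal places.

n=185: λ(B_J) = 1 − λ(A)/2 = cos(kπ/186); k=1 gives ρ_J = 0.999857.
root = sin(π/186) = 0.0168895  (since 1−cos² = sin²).
Young: ω* = 2/(1+√(1−ρ_J²)) = 2/(1+0.0168895) = 2/1.0168895 = 1.966782.
ρ_SOR = ω* − 1 = 1.966782 − 1 = 0.966782.

ω* = 1.966782, ρ_SOR = 0.966782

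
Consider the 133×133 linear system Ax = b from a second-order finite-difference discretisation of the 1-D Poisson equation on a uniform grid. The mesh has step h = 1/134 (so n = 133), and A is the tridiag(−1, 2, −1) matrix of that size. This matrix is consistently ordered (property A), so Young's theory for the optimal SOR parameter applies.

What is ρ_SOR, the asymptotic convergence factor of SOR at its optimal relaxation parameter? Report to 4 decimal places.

n=133: λ(B_J) = 1 − λ(A)/2 = cos(kπ/134); k=1 gives ρ_J = 0.9997.
1 − cos²(π/134) = sin²(π/134) ⇒ √(1−ρ_J²) = sin(π/134) = 0.02344.
ω* = 2 / (1 + 0.02344) = 2 / 1.02344 ≈ 1.9542.
Hence ρ(B_{ω*}) = 1.9542 − 1 = 0.9542.

ρ_SOR = 0.9542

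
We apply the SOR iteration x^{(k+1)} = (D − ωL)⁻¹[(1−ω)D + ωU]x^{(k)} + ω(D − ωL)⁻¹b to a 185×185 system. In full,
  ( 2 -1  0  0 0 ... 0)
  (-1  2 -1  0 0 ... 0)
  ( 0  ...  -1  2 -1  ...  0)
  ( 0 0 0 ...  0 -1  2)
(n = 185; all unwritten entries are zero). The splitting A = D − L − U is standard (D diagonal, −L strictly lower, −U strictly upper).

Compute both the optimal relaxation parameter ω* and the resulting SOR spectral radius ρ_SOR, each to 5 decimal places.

ω* = 1.96678, ρ_SOR = 0.96678

spectrum of D⁻¹(L+U) = {cos(kπ/186) : 1≤k≤185}; ρ_J = cos(π/186) = 0.99986.
√(1−ρ_J²) = |sin(π/186)| = 0.016889
[ω*] 2 ÷ (1 + 0.016889) = 2 ÷ 1.016889 = 1.96678.
and ρ(B_{ω*}) = 1.96678 − 1 = 0.96678.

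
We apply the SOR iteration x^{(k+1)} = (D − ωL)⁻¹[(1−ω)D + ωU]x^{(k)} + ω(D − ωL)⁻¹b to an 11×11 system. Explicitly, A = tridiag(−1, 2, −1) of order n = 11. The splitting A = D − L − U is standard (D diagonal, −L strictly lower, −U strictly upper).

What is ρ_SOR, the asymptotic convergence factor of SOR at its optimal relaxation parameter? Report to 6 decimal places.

spectrum of D⁻¹(L+U) = {cos(kπ/12) : 1≤k≤11}; ρ_J = cos(π/12) = 0.965926.
√(1−ρ_J²) simplifies to sin(π/12) = 0.2588190.
[ω*] 2 ÷ (1 + 0.2588190) = 2 ÷ 1.2588190 = 1.588791.
ρ_SOR = ω* − 1 = 1.588791 − 1 = 0.588791.

ρ_SOR = 0.588791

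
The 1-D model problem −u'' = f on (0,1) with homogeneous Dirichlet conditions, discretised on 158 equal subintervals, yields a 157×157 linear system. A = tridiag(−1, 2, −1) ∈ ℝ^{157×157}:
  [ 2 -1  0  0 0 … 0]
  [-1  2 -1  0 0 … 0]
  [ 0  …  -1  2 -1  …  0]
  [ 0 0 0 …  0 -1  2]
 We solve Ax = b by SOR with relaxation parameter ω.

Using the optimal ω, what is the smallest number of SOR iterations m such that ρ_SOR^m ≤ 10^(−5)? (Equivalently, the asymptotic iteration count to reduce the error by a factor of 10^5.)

B_J for the 157×157 system has eigenvalues cos(kπ/158); ρ_J = cos(π/158) = 0.9998023.
1 − cos²(π/158) = sin²(π/158) ⇒ √(1−ρ_J²) = sin(π/158) = 0.0198822.
Then 2/(1+√(1−ρ_J²)) = 2/(1+0.0198822); ω* = 2/1.0198822 = 1.9610108.
ρ(B_{ω*}) = ω*−1 = 0.9610108
For 5 digits: m = 5·ln10 / (−ln 0.9610108) = 11.5129/0.0397696 = 289.490; round up → m = 290.

m = 290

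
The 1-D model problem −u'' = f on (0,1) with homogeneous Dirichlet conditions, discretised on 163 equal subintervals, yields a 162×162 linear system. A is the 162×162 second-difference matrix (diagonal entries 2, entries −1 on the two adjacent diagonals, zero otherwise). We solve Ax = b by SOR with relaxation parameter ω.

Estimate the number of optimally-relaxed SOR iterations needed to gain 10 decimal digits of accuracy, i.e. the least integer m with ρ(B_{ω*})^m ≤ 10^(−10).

B_J for the 162×162 system has eigenvalues cos(kπ/163); ρ_J = cos(π/163) = 0.9998143.
1 − cos²(π/163) = sin²(π/163) ⇒ √(1−ρ_J²) = sin(π/163) = 0.0192724.
ω* = 2 / (1 + 0.0192724) = 2 / 1.0192724 ≈ 1.9621840.
At ω = 1.9621840 every |λ(B_ω)| = ω−1, so ρ_SOR = 0.9621840.
10·ln10 = 23.0259; −ln(0.9621840) = 0.0385496; m = ⌈23.0259/0.0385496⌉ = ⌈597.306⌉ = 598.

m = 598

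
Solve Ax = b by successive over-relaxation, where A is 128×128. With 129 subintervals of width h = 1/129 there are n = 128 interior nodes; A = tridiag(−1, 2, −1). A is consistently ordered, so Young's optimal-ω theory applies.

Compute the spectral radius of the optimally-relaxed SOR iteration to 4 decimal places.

ρ_SOR = 0.9525

With n=128, ρ(Jacobi) = cos(π/129) = 0.9997.
1 − cos²(π/129) = sin²(π/129) ⇒ √(1−ρ_J²) = sin(π/129) = 0.02435.
Then 2/(1+√(1−ρ_J²)) = 2/(1+0.02435); ω* = 2/1.02435 = 1.9525.
ρ(B_{ω*}) = ω*−1 = 0.9525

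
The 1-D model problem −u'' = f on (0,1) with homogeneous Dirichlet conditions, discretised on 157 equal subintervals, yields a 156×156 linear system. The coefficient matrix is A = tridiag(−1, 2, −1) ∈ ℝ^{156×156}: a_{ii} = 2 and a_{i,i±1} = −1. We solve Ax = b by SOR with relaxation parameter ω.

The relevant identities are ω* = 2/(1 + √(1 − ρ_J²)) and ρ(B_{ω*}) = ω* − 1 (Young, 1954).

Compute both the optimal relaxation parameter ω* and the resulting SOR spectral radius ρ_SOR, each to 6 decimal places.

n=156: λ(B_J) = 1 − λ(A)/2 = cos(kπ/157); k=1 gives ρ_J = 0.999800.
√(1−ρ_J²) simplifies to sin(π/157) = 0.0200088.
So ω* = 2/1.0200088 = 1.960767 (Young).
At ω = 1.960767 every |λ(B_ω)| = ω−1, so ρ_SOR = 0.960767.

ω* = 1.960767, ρ_SOR = 0.960767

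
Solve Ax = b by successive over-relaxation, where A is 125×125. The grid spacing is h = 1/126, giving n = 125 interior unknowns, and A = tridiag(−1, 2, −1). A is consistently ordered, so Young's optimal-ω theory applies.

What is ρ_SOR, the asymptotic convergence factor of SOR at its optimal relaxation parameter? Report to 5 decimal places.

n=125: λ(B_J) = 1 − λ(A)/2 = cos(kπ/126); k=1 gives ρ_J = 0.99969.
1 − cos²(π/126) = sin²(π/126) ⇒ √(1−ρ_J²) = sin(π/126) = 0.024931.
Young: ω* = 2/(1+√(1−ρ_J²)) = 2/(1+0.024931) = 2/1.024931 = 1.95135.
ρ_SOR = ω* − 1 = 1.95135 − 1 = 0.95135.

ρ_SOR = 0.95135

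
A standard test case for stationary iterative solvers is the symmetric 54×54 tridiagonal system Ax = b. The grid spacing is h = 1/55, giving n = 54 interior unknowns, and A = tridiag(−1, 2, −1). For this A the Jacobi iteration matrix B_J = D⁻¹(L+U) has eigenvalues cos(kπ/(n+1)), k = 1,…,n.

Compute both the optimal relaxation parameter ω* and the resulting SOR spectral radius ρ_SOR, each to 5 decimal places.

ω* = 1.89199, ρ_SOR = 0.89199

ρ_J = max_k |cos(kπ/55)| = cos(π/55) = 0.99837
√(1 − cos²(π/55)) = sin(π/55) ≈ 0.057089.
Then 2/(1+√(1−ρ_J²)) = 2/(1+0.057089); ω* = 2/1.057089 = 1.89199.
At ω = 1.89199 every |λ(B_ω)| = ω−1, so ρ_SOR = 0.89199.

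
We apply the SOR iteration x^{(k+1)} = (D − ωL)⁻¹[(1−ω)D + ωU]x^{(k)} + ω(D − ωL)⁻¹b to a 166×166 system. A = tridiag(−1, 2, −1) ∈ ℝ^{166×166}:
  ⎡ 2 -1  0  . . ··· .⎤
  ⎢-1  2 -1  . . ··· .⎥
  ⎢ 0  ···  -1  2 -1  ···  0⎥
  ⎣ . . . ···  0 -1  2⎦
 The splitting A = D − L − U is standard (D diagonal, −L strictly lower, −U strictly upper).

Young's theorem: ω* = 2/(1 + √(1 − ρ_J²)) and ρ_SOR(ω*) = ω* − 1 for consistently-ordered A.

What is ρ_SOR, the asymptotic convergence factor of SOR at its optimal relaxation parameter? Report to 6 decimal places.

n=166: λ(B_J) = 1 − λ(A)/2 = cos(kπ/167); k=1 gives ρ_J = 0.999823.
√(1−ρ_J²) = |sin(π/167)| = 0.0188108
So ω* = 2/1.0188108 = 1.963073 (Young).
and ρ(B_{ω*}) = 1.963073 − 1 = 0.963073.

ρ_SOR = 0.963073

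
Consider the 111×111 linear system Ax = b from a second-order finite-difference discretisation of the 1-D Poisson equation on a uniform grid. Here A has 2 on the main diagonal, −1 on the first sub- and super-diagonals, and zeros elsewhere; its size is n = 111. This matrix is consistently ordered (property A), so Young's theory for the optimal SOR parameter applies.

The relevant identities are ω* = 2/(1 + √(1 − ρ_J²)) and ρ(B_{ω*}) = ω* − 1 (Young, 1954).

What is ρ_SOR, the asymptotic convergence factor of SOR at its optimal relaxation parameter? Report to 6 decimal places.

spectrum of D⁻¹(L+U) = {cos(kπ/112) : 1≤k≤111}; ρ_J = cos(π/112) = 0.999607.
1 − cos²(π/112) = sin²(π/112) ⇒ √(1−ρ_J²) = sin(π/112) = 0.0280463.
[ω*] 2 ÷ (1 + 0.0280463) = 2 ÷ 1.0280463 = 1.945438.
ρ_SOR = ω* − 1 ≈ 0.945438.

ρ_SOR = 0.945438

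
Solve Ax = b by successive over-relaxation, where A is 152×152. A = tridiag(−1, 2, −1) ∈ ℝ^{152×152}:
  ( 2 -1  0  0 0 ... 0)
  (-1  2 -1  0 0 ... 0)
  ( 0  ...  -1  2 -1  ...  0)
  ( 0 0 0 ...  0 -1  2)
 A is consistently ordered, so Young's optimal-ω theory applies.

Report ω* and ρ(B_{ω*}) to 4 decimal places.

ω* = 1.9598, ρ_SOR = 0.9598

With n=152, ρ(Jacobi) = cos(π/153) = 0.9998.
√(1−ρ_J²) = |sin(π/153)| = 0.02053
ω* = 2 / (1 + 0.02053) = 2 / 1.02053 ≈ 1.9598.
Hence ρ(B_{ω*}) = 1.9598 − 1 = 0.9598.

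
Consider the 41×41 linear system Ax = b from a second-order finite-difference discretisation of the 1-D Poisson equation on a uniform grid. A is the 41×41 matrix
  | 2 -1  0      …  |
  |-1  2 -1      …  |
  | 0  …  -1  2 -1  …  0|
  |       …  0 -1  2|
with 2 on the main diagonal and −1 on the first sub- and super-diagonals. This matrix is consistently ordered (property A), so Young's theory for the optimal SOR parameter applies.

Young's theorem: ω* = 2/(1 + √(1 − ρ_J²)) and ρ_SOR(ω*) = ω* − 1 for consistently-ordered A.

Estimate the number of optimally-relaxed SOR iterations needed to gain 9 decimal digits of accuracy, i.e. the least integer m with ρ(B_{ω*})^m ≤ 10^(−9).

ρ_J = max_k |cos(kπ/42)| = cos(π/42) = 0.9972038
1 − cos²(π/42) = sin²(π/42) ⇒ √(1−ρ_J²) = sin(π/42) = 0.0747301.
ω* = 2/(1+0.0747301) = 1.8609323
Hence ρ(B_{ω*}) = 1.8609323 − 1 = 0.8609323.
For 9 digits: m = 9·ln10 / (−ln 0.8609323) = 20.7233/0.149739 = 138.396; round up → m = 139.

m = 139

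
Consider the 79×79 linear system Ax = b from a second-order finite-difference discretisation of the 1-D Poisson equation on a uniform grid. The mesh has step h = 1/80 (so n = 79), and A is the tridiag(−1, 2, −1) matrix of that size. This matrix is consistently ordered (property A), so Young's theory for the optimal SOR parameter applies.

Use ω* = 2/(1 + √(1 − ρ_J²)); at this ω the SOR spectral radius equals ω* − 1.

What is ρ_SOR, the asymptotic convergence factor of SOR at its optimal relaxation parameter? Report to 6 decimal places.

ρ_SOR = 0.924447

n=79: λ(B_J) = 1 − λ(A)/2 = cos(kπ/80); k=1 gives ρ_J = 0.999229.
root = sin(π/80) = 0.0392598  (since 1−cos² = sin²).
ω* = 2/(1+0.0392598) = 1.924447
[ρ_SOR] ω* − 1 = 0.924447.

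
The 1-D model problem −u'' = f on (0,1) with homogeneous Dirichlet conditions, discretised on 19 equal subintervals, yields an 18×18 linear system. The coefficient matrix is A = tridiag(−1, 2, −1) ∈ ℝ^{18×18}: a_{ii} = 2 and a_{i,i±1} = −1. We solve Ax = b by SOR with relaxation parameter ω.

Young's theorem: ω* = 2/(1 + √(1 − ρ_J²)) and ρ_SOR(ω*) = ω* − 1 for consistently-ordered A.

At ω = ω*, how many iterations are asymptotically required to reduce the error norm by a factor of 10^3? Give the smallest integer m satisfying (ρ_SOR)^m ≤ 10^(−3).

B_J for the 18×18 system has eigenvalues cos(kπ/19); ρ_J = cos(π/19) = 0.9863613.
√(1 − cos²(π/19)) = sin(π/19) ≈ 0.1645946.
[ω*] 2 ÷ (1 + 0.1645946) = 2 ÷ 1.1645946 = 1.7173358.
Hence ρ(B_{ω*}) = 1.7173358 − 1 = 0.7173358.
(0.7173358)^m ≤ 10^{−3}  ⇒  m·ln(0.7173358) ≤ −3·ln10  ⇒  m ≥ 20.793  ⇒  m = 21

m = 21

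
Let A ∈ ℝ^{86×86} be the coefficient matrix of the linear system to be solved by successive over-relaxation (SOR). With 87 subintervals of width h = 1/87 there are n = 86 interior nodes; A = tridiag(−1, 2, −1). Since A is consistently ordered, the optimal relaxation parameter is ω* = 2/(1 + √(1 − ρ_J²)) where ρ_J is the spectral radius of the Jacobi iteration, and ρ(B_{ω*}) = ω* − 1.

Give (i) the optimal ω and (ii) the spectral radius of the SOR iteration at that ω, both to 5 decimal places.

ω* = 1.93031, ρ_SOR = 0.93031

½·tridiag(1,0,1) at n=86: λ_k = cos(kπ/87); max |λ| at k=1 ⇒ ρ_J = cos(π/87) ≈ 0.99935.
√(1−ρ_J²) = |sin(π/87)| = 0.036102
Then 2/(1+√(1−ρ_J²)) = 2/(1+0.036102); ω* = 2/1.036102 = 1.93031.
ρ_SOR = ω* − 1 ≈ 0.93031.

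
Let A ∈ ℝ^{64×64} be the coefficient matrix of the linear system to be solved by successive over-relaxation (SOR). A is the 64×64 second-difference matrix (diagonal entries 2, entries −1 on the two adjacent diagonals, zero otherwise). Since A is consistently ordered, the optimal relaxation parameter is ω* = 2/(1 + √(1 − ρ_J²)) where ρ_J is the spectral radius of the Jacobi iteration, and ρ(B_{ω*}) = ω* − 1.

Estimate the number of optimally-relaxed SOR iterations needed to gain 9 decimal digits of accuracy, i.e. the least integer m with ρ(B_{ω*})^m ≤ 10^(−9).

m = 215

[ρ_J] n=64: ρ(B_J) = cos(π/(n+1)) = cos(π/65) = 0.9988322.
root = sin(π/65) = 0.0483134  (since 1−cos² = sin²).
ω* = 2 / (1 + 0.0483134) = 2 / 1.0483134 ≈ 1.9078264.
ρ(B_{ω*}) = ω*−1 = 0.9078264
ρ_SOR^m ≤ 10^(−9) ⇔ m ≥ 9·ln10/(−ln 0.9078264) = 20.7233/0.0967021 = 214.300; m = ⌈214.300⌉ = 215.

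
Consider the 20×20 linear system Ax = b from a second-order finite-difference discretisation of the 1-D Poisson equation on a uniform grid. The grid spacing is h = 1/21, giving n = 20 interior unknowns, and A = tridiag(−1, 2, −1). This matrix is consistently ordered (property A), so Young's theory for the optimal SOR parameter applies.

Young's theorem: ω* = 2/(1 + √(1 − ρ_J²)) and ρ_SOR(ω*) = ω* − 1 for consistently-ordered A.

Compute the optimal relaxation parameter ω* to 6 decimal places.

ω* = 1.740580

spectrum of D⁻¹(L+U) = {cos(kπ/21) : 1≤k≤20}; ρ_J = cos(π/21) = 0.988831.
root = sin(π/21) = 0.1490423  (since 1−cos² = sin²).
ω* = 2/(1 + 0.1490423) = 2/1.1490423 = 1.740580.
ρ_SOR = ω* − 1 ≈ 0.740580.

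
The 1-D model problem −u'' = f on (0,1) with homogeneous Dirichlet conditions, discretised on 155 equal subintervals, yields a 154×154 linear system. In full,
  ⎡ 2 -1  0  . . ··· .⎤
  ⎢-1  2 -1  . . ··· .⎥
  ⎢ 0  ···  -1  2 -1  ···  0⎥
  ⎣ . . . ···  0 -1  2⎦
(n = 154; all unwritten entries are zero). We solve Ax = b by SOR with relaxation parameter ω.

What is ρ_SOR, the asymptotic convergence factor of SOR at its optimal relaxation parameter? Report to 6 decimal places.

[ρ_J] n=154: ρ(B_J) = cos(π/(n+1)) = cos(π/155) = 0.999795.
1 − cos²(π/155) = sin²(π/155) ⇒ √(1−ρ_J²) = sin(π/155) = 0.0202670.
Then 2/(1+√(1−ρ_J²)) = 2/(1+0.0202670); ω* = 2/1.0202670 = 1.960271.
ρ(B_{ω*}) = ω*−1 = 0.960271

ρ_SOR = 0.960271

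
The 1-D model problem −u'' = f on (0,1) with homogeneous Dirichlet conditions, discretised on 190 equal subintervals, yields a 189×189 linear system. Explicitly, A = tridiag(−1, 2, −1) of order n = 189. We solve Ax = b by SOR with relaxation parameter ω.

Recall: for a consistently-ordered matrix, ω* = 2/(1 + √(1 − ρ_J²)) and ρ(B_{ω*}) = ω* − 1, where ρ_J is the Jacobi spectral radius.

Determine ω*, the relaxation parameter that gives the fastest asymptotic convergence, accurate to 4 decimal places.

ω* = 1.9675

n=189: λ(B_J) = 1 − λ(A)/2 = cos(kπ/190); k=1 gives ρ_J = 0.9999.
root = sin(π/190) = 0.01653  (since 1−cos² = sin²).
ω* = 2 / (1 + 0.01653) = 2 / 1.01653 ≈ 1.9675.
Hence ρ(B_{ω*}) = 1.9675 − 1 = 0.9675.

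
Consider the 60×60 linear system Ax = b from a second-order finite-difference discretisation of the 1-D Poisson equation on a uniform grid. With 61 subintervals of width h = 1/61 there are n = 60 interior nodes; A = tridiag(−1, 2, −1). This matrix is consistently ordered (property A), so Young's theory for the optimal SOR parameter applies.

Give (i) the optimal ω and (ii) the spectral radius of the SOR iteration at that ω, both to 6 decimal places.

ω* = 1.902083, ρ_SOR = 0.902083

n=60: λ(B_J) = 1 − λ(A)/2 = cos(kπ/61); k=1 gives ρ_J = 0.998674.
√(1 − cos²(π/61)) = sin(π/61) ≈ 0.0514788.
[ω*] 2 ÷ (1 + 0.0514788) = 2 ÷ 1.0514788 = 1.902083.
and ρ(B_{ω*}) = 1.902083 − 1 = 0.902083.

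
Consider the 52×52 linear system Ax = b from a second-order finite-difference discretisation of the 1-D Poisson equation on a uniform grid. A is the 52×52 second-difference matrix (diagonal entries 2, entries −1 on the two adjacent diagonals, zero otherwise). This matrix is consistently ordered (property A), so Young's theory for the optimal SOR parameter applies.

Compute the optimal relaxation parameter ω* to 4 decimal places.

ω* = 1.8881

B_J for the 52×52 system has eigenvalues cos(kπ/53); ρ_J = cos(π/53) = 0.9982.
√(1−ρ_J²) simplifies to sin(π/53) = 0.05924.
ω* = 2/(1+0.05924) = 1.8881
At ω = 1.8881 every |λ(B_ω)| = ω−1, so ρ_SOR = 0.8881.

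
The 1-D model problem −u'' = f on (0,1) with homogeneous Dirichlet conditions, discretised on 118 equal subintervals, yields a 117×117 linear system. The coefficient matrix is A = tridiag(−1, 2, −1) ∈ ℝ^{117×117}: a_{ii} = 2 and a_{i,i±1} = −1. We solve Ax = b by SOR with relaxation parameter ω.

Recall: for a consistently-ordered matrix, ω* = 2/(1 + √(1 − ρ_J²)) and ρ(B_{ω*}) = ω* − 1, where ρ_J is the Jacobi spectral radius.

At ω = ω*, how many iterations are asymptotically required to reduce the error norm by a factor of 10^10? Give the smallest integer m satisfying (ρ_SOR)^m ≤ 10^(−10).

ρ_J = max_k |cos(kπ/118)| = cos(π/118) = 0.9996456
√(1−ρ_J²) simplifies to sin(π/118) = 0.0266205.
[ω*] 2 ÷ (1 + 0.0266205) = 2 ÷ 1.0266205 = 1.9481396.
Hence ρ(B_{ω*}) = 1.9481396 − 1 = 0.9481396.
m ≥ 10·ln10 / (−ln 0.9481396) = 432.383; smallest integer m = 433.

m = 433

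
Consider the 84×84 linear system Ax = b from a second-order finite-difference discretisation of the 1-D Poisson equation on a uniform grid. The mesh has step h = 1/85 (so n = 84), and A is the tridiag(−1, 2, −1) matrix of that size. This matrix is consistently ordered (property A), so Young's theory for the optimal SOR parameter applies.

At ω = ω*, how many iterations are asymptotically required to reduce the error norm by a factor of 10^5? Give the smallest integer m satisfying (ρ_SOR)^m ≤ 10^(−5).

ρ_J = max_k |cos(kπ/85)| = cos(π/85) = 0.9993171
√(1−ρ_J²) simplifies to sin(π/85) = 0.0369515.
Young: ω* = 2/(1+√(1−ρ_J²)) = 2/(1+0.0369515) = 2/1.0369515 = 1.9287305.
ρ_SOR = ω* − 1 = 1.9287305 − 1 = 0.9287305.
(0.9287305)^m ≤ 10^{−5}  ⇒  m·ln(0.9287305) ≤ −5·ln10  ⇒  m ≥ 155.713  ⇒  m = 156

m = 156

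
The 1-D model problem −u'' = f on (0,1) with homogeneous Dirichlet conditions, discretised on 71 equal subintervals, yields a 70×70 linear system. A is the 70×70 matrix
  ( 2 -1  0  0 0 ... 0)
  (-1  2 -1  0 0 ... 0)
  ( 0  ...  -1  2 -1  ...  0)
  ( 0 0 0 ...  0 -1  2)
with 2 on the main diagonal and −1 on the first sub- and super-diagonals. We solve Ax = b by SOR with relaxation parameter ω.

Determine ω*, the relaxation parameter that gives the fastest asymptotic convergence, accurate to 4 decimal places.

ω* = 1.9153

With n=70, ρ(Jacobi) = cos(π/71) = 0.9990.
1 − cos²(π/71) = sin²(π/71) ⇒ √(1−ρ_J²) = sin(π/71) = 0.04423.
ω* = 2/(1+0.04423) = 1.9153
ρ_SOR = ω* − 1 = 1.9153 − 1 = 0.9153.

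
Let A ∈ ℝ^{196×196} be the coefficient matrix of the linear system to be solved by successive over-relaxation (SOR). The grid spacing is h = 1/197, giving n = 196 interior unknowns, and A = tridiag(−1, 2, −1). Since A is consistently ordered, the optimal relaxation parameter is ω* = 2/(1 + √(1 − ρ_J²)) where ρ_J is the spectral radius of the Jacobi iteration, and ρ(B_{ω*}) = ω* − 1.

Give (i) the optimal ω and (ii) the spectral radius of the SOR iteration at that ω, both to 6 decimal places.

n=196: λ(B_J) = 1 − λ(A)/2 = cos(kπ/197); k=1 gives ρ_J = 0.999873.
√(1−ρ_J²) = |sin(π/197)| = 0.0159465
Then 2/(1+√(1−ρ_J²)) = 2/(1+0.0159465); ω* = 2/1.0159465 = 1.968608.
At ω = 1.968608 every |λ(B_ω)| = ω−1, so ρ_SOR = 0.968608.

ω* = 1.968608, ρ_SOR = 0.968608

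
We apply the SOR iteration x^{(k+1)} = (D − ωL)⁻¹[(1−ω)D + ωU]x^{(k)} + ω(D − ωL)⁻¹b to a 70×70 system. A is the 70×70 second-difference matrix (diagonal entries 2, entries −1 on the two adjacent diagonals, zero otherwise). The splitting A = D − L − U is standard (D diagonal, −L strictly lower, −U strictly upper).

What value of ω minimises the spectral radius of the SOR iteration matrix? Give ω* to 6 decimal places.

½·tridiag(1,0,1) at n=70: λ_k = cos(kπ/71); max |λ| at k=1 ⇒ ρ_J = cos(π/71) ≈ 0.999021.
1 − cos²(π/71) = sin²(π/71) ⇒ √(1−ρ_J²) = sin(π/71) = 0.0442333.
So ω* = 2/1.0442333 = 1.915281 (Young).
ρ_SOR = ω* − 1 = 1.915281 − 1 = 0.915281.

ω* = 1.915281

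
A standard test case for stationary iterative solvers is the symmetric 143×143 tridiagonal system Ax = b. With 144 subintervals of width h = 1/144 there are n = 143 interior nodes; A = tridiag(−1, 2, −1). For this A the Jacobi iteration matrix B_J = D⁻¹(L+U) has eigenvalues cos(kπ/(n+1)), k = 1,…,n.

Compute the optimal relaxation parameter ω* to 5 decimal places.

With n=143, ρ(Jacobi) = cos(π/144) = 0.99976.
√(1 − cos²(π/144)) = sin(π/144) ≈ 0.021815.
ω* = 2/(1 + 0.021815) = 2/1.021815 = 1.95730.
ρ_SOR = ω* − 1 = 1.95730 − 1 = 0.95730.

ω* = 1.95730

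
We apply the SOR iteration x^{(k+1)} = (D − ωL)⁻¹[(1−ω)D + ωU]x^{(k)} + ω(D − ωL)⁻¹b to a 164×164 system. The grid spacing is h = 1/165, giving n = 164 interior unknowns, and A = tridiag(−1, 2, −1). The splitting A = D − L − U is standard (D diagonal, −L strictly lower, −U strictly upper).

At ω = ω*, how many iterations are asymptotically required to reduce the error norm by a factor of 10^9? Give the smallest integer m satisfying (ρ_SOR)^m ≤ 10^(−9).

m = 545

With n=164, ρ(Jacobi) = cos(π/165) = 0.9998187.
root = sin(π/165) = 0.0190388  (since 1−cos² = sin²).
ω* = 2/(1+0.0190388) = 1.9626338
and ρ(B_{ω*}) = 1.9626338 − 1 = 0.9626338.
For 9 digits: m = 9·ln10 / (−ln 0.9626338) = 20.7233/0.0380822 = 544.173; round up → m = 545.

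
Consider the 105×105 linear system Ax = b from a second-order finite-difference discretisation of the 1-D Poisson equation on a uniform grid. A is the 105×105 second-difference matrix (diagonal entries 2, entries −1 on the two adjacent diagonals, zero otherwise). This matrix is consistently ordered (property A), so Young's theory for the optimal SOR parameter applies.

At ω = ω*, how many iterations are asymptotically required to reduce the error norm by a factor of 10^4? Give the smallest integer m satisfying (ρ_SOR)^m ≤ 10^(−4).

ρ_J = max_k |cos(kπ/106)| = cos(π/106) = 0.9995608
√(1−ρ_J²) = |sin(π/106)| = 0.0296333
ω* = 2/(1 + 0.0296333) = 2/1.0296333 = 1.9424391.
Hence ρ(B_{ω*}) = 1.9424391 − 1 = 0.9424391.
ρ_SOR^m ≤ 10^(−4) ⇔ m ≥ 4·ln10/(−ln 0.9424391) = 9.21034/0.059284 = 155.360; m = ⌈155.360⌉ = 156.

m = 156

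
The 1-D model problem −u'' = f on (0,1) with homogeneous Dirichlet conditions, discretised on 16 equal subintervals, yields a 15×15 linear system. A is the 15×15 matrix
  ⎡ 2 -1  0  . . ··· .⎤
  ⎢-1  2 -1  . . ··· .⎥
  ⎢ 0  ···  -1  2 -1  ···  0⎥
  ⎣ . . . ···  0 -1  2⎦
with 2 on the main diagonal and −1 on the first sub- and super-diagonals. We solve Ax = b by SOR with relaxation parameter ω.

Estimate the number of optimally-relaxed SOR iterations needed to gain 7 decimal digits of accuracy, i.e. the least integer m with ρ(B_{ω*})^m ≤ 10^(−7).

m = 41

With n=15, ρ(Jacobi) = cos(π/16) = 0.9807853.
√(1−ρ_J²) = |sin(π/16)| = 0.1950903
Young: ω* = 2/(1+√(1−ρ_J²)) = 2/(1+0.1950903) = 2/1.1950903 = 1.6735137.
ρ(B_{ω*}) = ω*−1 = 0.6735137
Need (0.6735137)^m ≤ 10^(−7): m ≥ 7·ln10/|ln 0.6735137| = 16.1181/0.395247 = 40.780 ⇒ m = 41.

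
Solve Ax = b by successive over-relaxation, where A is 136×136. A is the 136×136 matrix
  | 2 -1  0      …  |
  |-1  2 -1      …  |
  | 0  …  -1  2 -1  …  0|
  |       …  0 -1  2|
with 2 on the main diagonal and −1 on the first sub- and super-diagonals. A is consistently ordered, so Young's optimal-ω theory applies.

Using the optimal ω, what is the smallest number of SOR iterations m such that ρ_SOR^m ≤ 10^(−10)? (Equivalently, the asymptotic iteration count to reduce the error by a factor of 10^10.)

m = 503

spectrum of D⁻¹(L+U) = {cos(kπ/137) : 1≤k≤136}; ρ_J = cos(π/137) = 0.9997371.
√(1 − cos²(π/137)) = sin(π/137) ≈ 0.0229293.
ω* = 2/(1 + 0.0229293) = 2/1.0229293 = 1.9551693.
and ρ(B_{ω*}) = 1.9551693 − 1 = 0.9551693.
(0.9551693)^m ≤ 10^{−10}  ⇒  m·ln(0.9551693) ≤ −10·ln10  ⇒  m ≥ 502.018  ⇒  m = 503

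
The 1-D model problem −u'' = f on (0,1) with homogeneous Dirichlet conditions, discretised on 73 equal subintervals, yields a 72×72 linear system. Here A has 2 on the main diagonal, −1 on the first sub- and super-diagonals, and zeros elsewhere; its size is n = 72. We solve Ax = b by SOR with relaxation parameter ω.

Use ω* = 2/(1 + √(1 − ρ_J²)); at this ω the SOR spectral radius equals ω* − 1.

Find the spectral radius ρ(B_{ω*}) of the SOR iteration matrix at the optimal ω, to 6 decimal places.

ρ_SOR = 0.917505

ρ_J = max_k |cos(kπ/73)| = cos(π/73) = 0.999074
1 − cos²(π/73) = sin²(π/73) ⇒ √(1−ρ_J²) = sin(π/73) = 0.0430222.
ω* = 2/(1+0.0430222) = 1.917505
and ρ(B_{ω*}) = 1.917505 − 1 = 0.917505.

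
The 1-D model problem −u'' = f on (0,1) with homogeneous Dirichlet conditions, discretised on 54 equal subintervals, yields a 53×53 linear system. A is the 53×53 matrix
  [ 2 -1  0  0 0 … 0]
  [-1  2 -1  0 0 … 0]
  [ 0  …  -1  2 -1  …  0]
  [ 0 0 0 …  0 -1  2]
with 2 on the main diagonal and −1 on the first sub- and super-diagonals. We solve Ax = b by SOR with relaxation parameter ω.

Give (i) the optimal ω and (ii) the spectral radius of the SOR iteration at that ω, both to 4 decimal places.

ω* = 1.8901, ρ_SOR = 0.8901

ρ_J = max_k |cos(kπ/54)| = cos(π/54) = 0.9983
√(1 − cos²(π/54)) = sin(π/54) ≈ 0.05814.
Young: ω* = 2/(1+√(1−ρ_J²)) = 2/(1+0.05814) = 2/1.05814 = 1.8901.
[ρ_SOR] ω* − 1 = 0.8901.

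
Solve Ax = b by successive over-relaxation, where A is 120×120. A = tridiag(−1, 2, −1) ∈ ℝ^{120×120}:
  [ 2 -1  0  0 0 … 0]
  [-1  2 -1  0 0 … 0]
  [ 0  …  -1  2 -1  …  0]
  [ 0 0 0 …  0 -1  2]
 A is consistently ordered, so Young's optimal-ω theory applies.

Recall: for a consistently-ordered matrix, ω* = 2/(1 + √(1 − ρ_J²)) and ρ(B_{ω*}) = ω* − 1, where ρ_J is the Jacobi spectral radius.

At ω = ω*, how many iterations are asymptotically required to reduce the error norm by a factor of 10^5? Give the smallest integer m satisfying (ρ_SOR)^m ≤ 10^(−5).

m = 222

n=120: λ(B_J) = 1 − λ(A)/2 = cos(kπ/121); k=1 gives ρ_J = 0.9996630.
√(1−ρ_J²) = |sin(π/121)| = 0.0259607
ω* = 2/(1+0.0259607) = 1.9493924
ρ(B_{ω*}) = ω*−1 = 0.9493924
m ≥ 5·ln10 / (−ln 0.9493924) = 221.687; smallest integer m = 222.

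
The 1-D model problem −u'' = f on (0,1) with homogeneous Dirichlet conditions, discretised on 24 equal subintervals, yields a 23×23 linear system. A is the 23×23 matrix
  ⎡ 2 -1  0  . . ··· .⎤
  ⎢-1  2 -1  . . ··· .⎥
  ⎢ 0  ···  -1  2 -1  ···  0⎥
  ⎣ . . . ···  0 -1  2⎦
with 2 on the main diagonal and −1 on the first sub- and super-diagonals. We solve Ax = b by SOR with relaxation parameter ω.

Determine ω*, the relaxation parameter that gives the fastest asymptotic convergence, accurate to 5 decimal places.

ω* = 1.76909

n=23: λ(B_J) = 1 − λ(A)/2 = cos(kπ/24); k=1 gives ρ_J = 0.99144.
1 − cos²(π/24) = sin²(π/24) ⇒ √(1−ρ_J²) = sin(π/24) = 0.130526.
Young: ω* = 2/(1+√(1−ρ_J²)) = 2/(1+0.130526) = 2/1.130526 = 1.76909.
ρ_SOR = ω* − 1 = 1.76909 − 1 = 0.76909.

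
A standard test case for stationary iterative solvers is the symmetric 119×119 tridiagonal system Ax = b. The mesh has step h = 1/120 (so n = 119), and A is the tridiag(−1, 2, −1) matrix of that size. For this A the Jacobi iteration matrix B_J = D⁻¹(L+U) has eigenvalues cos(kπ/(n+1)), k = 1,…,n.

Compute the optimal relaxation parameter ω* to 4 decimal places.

ω* = 1.9490

ρ_J = max_k |cos(kπ/120)| = cos(π/120) = 0.9997
√(1−ρ_J²) = |sin(π/120)| = 0.02618
ω* = 2/(1+0.02618) = 1.9490
[ρ_SOR] ω* − 1 = 0.9490.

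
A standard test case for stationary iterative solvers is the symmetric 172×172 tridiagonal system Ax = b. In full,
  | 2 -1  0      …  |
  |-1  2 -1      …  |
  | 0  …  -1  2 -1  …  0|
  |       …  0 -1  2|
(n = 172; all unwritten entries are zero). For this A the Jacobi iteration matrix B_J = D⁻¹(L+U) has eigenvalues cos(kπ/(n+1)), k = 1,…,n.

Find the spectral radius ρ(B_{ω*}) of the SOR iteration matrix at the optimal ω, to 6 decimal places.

ρ_SOR = 0.964331

spectrum of D⁻¹(L+U) = {cos(kπ/173) : 1≤k≤172}; ρ_J = cos(π/173) = 0.999835.
√(1−ρ_J²) = |sin(π/173)| = 0.0181585
Young: ω* = 2/(1+√(1−ρ_J²)) = 2/(1+0.0181585) = 2/1.0181585 = 1.964331.
ρ(B_{ω*}) = ω*−1 = 0.964331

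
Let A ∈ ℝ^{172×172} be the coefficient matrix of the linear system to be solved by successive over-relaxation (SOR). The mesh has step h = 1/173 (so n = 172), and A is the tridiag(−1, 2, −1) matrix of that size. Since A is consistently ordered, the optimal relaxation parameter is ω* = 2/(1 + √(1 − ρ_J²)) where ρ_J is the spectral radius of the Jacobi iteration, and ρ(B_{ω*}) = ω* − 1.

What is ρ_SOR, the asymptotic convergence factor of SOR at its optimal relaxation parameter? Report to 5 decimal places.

ρ_J = max_k |cos(kπ/173)| = cos(π/173) = 0.99984
√(1−ρ_J²) simplifies to sin(π/173) = 0.018158.
So ω* = 2/1.018158 = 1.96433 (Young).
Hence ρ(B_{ω*}) = 1.96433 − 1 = 0.96433.

ρ_SOR = 0.96433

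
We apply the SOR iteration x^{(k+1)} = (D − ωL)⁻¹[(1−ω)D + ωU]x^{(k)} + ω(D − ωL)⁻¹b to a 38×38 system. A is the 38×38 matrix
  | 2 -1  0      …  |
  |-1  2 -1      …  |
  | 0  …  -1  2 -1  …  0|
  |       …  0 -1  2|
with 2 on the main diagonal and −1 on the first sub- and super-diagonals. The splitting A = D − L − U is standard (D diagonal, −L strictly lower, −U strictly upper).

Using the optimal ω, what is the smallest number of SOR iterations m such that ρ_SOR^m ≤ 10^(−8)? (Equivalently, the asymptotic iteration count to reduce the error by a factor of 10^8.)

m = 115

½·tridiag(1,0,1) at n=38: λ_k = cos(kπ/39); max |λ| at k=1 ⇒ ρ_J = cos(π/39) ≈ 0.9967573.
1 − cos²(π/39) = sin²(π/39) ⇒ √(1−ρ_J²) = sin(π/39) = 0.0804666.
ω* = 2 / (1 + 0.0804666) = 2 / 1.0804666 ≈ 1.8510521.
ρ_SOR = ω* − 1 ≈ 0.8510521.
For 8 digits: m = 8·ln10 / (−ln 0.8510521) = 18.4207/0.161282 = 114.214; round up → m = 115.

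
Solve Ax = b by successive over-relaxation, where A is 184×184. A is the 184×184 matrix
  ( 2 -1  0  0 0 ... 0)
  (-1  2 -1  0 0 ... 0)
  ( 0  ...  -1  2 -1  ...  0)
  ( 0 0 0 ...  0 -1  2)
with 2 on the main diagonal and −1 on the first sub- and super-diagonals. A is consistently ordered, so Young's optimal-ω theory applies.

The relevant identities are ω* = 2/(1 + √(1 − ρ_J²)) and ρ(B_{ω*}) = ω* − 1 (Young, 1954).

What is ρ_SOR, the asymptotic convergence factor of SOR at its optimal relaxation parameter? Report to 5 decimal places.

B_J for the 184×184 system has eigenvalues cos(kπ/185); ρ_J = cos(π/185) = 0.99986.
√(1−ρ_J²) = |sin(π/185)| = 0.016981
ω* = 2/(1+0.016981) = 1.96661
Hence ρ(B_{ω*}) = 1.96661 − 1 = 0.96661.

ρ_SOR = 0.96661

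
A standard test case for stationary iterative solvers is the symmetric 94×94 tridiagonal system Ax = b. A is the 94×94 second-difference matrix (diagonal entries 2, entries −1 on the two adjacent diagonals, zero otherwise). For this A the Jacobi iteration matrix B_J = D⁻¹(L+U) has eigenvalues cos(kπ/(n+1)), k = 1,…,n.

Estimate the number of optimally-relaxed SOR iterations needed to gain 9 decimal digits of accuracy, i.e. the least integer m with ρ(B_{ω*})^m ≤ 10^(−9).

spectrum of D⁻¹(L+U) = {cos(kπ/95) : 1≤k≤94}; ρ_J = cos(π/95) = 0.9994533.
1 − cos²(π/95) = sin²(π/95) ⇒ √(1−ρ_J²) = sin(π/95) = 0.0330634.
ω* = 2/(1+0.0330634) = 1.9359896
ρ(B_{ω*}) = ω*−1 = 0.9359896
(0.9359896)^m ≤ 10^{−9}  ⇒  m·ln(0.9359896) ≤ −9·ln10  ⇒  m ≥ 313.273  ⇒  m = 314

m = 314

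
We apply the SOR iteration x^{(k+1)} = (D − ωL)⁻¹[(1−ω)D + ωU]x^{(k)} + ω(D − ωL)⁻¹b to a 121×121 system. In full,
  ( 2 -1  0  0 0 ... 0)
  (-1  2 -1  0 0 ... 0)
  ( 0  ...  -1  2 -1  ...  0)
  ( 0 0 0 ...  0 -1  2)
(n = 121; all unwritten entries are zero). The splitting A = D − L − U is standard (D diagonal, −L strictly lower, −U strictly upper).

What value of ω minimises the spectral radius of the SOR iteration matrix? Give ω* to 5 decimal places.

With n=121, ρ(Jacobi) = cos(π/122) = 0.99967.
√(1−ρ_J²) = |sin(π/122)| = 0.025748
Young: ω* = 2/(1+√(1−ρ_J²)) = 2/(1+0.025748) = 2/1.025748 = 1.94980.
Hence ρ(B_{ω*}) = 1.94980 − 1 = 0.94980.

ω* = 1.94980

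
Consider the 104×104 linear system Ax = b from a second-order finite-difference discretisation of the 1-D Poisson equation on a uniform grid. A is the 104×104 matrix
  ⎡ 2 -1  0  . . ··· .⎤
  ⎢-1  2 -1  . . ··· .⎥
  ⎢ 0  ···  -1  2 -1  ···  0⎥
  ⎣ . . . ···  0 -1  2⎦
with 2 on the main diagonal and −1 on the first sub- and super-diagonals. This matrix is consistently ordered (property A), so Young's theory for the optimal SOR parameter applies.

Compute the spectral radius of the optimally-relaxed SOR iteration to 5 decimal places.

ρ_SOR = 0.94191

[ρ_J] n=104: ρ(B_J) = cos(π/(n+1)) = cos(π/105) = 0.99955.
√(1−ρ_J²) simplifies to sin(π/105) = 0.029915.
ω* = 2/(1 + 0.029915) = 2/1.029915 = 1.94191.
Hence ρ(B_{ω*}) = 1.94191 − 1 = 0.94191.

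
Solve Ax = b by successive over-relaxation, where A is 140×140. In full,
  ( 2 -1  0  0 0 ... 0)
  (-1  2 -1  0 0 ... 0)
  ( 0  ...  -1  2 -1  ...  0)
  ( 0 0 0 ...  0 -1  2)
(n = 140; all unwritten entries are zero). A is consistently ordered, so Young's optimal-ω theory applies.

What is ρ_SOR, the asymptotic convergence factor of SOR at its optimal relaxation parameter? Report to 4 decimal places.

spectrum of D⁻¹(L+U) = {cos(kπ/141) : 1≤k≤140}; ρ_J = cos(π/141) = 0.9998.
√(1−ρ_J²) = |sin(π/141)| = 0.02228
Young: ω* = 2/(1+√(1−ρ_J²)) = 2/(1+0.02228) = 2/1.02228 = 1.9564.
ρ_SOR = ω* − 1 ≈ 0.9564.

ρ_SOR = 0.9564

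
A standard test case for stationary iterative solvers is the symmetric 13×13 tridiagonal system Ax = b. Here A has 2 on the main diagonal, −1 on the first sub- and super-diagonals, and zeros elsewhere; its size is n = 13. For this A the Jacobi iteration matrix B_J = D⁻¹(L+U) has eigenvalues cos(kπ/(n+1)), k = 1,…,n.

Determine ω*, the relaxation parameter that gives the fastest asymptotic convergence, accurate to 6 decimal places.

ω* = 1.635964

B_J for the 13×13 system has eigenvalues cos(kπ/14); ρ_J = cos(π/14) = 0.974928.
√(1 − cos²(π/14)) = sin(π/14) ≈ 0.2225209.
So ω* = 2/1.2225209 = 1.635964 (Young).
ρ_SOR = ω* − 1 = 1.635964 − 1 = 0.635964.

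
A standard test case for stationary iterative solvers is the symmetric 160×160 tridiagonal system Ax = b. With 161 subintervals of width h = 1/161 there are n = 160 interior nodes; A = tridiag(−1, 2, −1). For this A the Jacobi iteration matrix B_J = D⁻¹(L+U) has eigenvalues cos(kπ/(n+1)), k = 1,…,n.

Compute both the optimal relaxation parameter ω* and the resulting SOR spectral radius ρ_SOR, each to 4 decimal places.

ω* = 1.9617, ρ_SOR = 0.9617

spectrum of D⁻¹(L+U) = {cos(kπ/161) : 1≤k≤160}; ρ_J = cos(π/161) = 0.9998.
√(1−ρ_J²) = |sin(π/161)| = 0.01951
Young: ω* = 2/(1+√(1−ρ_J²)) = 2/(1+0.01951) = 2/1.01951 = 1.9617.
At ω = 1.9617 every |λ(B_ω)| = ω−1, so ρ_SOR = 0.9617.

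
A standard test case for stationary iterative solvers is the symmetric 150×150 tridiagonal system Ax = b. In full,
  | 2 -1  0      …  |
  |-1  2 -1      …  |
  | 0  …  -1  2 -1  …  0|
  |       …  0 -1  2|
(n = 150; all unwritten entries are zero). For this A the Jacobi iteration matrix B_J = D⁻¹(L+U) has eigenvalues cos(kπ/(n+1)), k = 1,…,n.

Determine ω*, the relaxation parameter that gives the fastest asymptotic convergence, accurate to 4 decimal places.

ρ_J = max_k |cos(kπ/151)| = cos(π/151) = 0.9998
root = sin(π/151) = 0.02080  (since 1−cos² = sin²).
ω* = 2/(1 + 0.02080) = 2/1.02080 = 1.9592.
Hence ρ(B_{ω*}) = 1.9592 − 1 = 0.9592.

ω* = 1.9592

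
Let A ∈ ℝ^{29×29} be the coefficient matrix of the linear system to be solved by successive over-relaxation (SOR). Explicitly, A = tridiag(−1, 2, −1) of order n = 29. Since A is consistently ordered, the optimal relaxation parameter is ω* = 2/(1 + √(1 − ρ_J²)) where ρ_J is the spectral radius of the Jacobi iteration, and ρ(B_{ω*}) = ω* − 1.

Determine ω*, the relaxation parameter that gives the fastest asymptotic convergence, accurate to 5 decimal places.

½·tridiag(1,0,1) at n=29: λ_k = cos(kπ/30); max |λ| at k=1 ⇒ ρ_J = cos(π/30) ≈ 0.99452.
√(1−ρ_J²) = |sin(π/30)| = 0.104528
[ω*] 2 ÷ (1 + 0.104528) = 2 ÷ 1.104528 = 1.81073.
and ρ(B_{ω*}) = 1.81073 − 1 = 0.81073.

ω* = 1.81073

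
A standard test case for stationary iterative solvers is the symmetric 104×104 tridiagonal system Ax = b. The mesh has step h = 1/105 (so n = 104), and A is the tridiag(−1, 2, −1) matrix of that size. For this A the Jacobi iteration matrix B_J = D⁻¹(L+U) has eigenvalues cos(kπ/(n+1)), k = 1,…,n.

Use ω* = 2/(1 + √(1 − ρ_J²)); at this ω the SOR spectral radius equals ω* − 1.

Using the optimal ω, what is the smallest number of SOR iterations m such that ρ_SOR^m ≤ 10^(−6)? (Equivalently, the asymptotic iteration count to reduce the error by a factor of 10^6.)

m = 231

[ρ_J] n=104: ρ(B_J) = cos(π/(n+1)) = cos(π/105) = 0.9995524.
√(1 − cos²(π/105)) = sin(π/105) ≈ 0.0299155.
ω* = 2/(1 + 0.0299155) = 2/1.0299155 = 1.9419069.
Hence ρ(B_{ω*}) = 1.9419069 − 1 = 0.9419069.
For 6 digits: m = 6·ln10 / (−ln 0.9419069) = 13.8155/0.0598488 = 230.840; round up → m = 231.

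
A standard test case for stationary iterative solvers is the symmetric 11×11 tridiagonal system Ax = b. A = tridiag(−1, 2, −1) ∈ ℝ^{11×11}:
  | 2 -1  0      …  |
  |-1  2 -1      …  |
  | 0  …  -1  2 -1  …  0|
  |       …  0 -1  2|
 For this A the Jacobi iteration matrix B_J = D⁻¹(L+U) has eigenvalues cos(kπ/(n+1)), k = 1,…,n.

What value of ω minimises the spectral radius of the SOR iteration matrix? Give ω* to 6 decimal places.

[ρ_J] n=11: ρ(B_J) = cos(π/(n+1)) = cos(π/12) = 0.965926.
√(1 − cos²(π/12)) = sin(π/12) ≈ 0.2588190.
[ω*] 2 ÷ (1 + 0.2588190) = 2 ÷ 1.2588190 = 1.588791.
ρ(B_{ω*}) = ω*−1 = 0.588791

ω* = 1.588791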